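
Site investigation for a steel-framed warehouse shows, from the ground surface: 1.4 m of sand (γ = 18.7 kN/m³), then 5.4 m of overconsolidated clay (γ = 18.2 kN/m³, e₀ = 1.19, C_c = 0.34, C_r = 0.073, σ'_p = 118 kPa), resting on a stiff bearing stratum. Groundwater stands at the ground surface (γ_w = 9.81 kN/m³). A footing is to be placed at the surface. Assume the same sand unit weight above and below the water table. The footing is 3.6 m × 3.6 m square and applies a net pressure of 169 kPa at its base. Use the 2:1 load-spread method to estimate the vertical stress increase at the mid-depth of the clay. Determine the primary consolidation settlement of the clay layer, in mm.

S_c ≈ 56.2 mm

Mid-depth of clay below the ground surface: z = 1.4 + 5.4/2 = 4.1 m.
Total vertical stress at mid-clay: σ_v = 18.7×1.4 + 18.2×2.7 = 75.32 kPa.
Pore pressure: u = 9.81×(4.1 − 0) = 40.221 kPa.
Initial effective stress: σ'_0 = σ_v − u = 75.32 − 40.221 = 35.099 kPa.
Stress increase at mid-clay by the 2:1 spreading method:
Δσ = qBL/((B+z)(L+z)) = 169×3.6×3.6/((3.6+4.1)(3.6+4.1)) = 36.941 kPa
Final effective stress: σ'_f = 35.099 + 36.941 = 72.04 kPa.
σ'_f = 72.04 ≤ σ'_p = 118 kPa, so the clay remains overconsolidated and only the recompression index applies:
S_c = C_r·H/(1+e₀)·log₁₀(σ'_f/σ'_0) = 0.073×5.4/2.19×log₁₀(72.04/35.099)
    = 0.18 × 0.31228 = 0.05621 m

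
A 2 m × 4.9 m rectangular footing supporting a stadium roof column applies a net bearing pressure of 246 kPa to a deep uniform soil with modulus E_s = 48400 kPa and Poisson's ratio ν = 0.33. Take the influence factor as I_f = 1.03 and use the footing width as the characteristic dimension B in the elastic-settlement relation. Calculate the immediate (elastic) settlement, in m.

Immediate (elastic) settlement: S_e = q·B·(1−ν²)/E_s · I_f.
S_e = 246 × 2 × (1 − 0.33²) / 48400 × 1.03
    = 246 × 2 × 0.8911 / 48400 × 1.03
    = 0.00933 m

S_e ≈ 0.00933 m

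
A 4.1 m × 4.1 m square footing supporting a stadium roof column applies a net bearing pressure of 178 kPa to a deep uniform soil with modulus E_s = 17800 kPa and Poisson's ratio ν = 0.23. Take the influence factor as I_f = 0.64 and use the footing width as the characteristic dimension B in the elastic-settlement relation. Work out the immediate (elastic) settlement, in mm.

S_e ≈ 24.9 mm

Immediate (elastic) settlement: S_e = q·B·(1−ν²)/E_s · I_f.
S_e = 178 × 4.1 × (1 − 0.23²) / 17800 × 0.64
    = 178 × 4.1 × 0.9471 / 17800 × 0.64
    = 0.02485 m = 24.85 mm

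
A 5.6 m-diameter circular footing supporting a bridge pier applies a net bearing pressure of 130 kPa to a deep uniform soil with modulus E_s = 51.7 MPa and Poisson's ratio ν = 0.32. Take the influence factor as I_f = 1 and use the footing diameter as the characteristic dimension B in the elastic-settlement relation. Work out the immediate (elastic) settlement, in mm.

S_e ≈ 12.6 mm

Immediate (elastic) settlement: S_e = q·B·(1−ν²)/E_s · I_f.
E_s = 51.7 MPa = 51700 kPa.
S_e = 130 × 5.6 × (1 − 0.32²) / 51700 × 1
    = 130 × 5.6 × 0.8976 / 51700 × 1
    = 0.01264 m = 12.64 mm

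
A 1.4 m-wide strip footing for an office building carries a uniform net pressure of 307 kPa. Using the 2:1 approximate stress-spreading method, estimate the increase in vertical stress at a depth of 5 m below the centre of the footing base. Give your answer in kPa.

By the 2:1 method the load spreads at 1 horizontal : 2 vertical, so at depth z the loaded area has grown by z in each plan dimension:
Δσ = qB/(B+z) = 307×1.4/(1.4+5) = 67.156 kPa

Δσ_z ≈ 67.2 kPa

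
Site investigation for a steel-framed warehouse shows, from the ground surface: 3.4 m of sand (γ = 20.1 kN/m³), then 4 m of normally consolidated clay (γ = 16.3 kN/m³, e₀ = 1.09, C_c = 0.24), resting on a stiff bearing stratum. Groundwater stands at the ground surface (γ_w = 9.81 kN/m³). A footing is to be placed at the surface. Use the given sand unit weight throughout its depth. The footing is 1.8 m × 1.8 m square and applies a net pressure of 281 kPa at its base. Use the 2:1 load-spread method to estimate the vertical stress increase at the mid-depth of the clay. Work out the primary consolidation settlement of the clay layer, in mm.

Mid-depth of clay below the ground surface: z = 3.4 + 4/2 = 5.4 m.
Total vertical stress at mid-clay: σ_v = 20.1×3.4 + 16.3×2 = 100.94 kPa.
Pore pressure: u = 9.81×(5.4 − 0) = 52.974 kPa.
Initial effective stress: σ'_0 = σ_v − u = 100.94 − 52.974 = 47.966 kPa.
Stress increase at mid-clay by the 2:1 spreading method:
Δσ = qBL/((B+z)(L+z)) = 281×1.8×1.8/((1.8+5.4)(1.8+5.4)) = 17.562 kPa
Final effective stress: σ'_f = σ'_0 + Δσ = 47.966 + 17.562 = 65.528 kPa.
Normally consolidated clay, so the full stress increment lies on the virgin compression line:
S_c = C_c·H/(1+e₀)·log₁₀(σ'_f/σ'_0) = 0.24×4/(1+1.09)×log₁₀(65.528/47.966)
    = 0.45933 × 0.13549 = 0.06223 m

S_c ≈ 62.2 mm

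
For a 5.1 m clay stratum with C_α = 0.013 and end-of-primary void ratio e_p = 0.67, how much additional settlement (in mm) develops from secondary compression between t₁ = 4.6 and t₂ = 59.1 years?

Secondary compression: S_s = C_α·H/(1+e_p)·log₁₀(t₂/t₁)
S_s = 0.013×5.1/(1+0.67)×log₁₀(59.1/4.6)
    = 0.0397 × 1.109 = 0.04402 m

S_s ≈ 44 mm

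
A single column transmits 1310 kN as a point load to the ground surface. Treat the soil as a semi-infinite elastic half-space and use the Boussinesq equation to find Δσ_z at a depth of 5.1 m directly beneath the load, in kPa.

Δσ_z ≈ 24 kPa

Boussinesq vertical stress below a point load on an elastic half-space:
Δσ_z = 3P/(2πz²) · [1 + (r/z)²]^(−5/2)
r/z = 0/5.1 = 0; [1+(r/z)²]^(−5/2) = 1.
Δσ_z = 3×1310/(2π×5.1²) × 1 = 24.048 × 1 = 24.05 kPa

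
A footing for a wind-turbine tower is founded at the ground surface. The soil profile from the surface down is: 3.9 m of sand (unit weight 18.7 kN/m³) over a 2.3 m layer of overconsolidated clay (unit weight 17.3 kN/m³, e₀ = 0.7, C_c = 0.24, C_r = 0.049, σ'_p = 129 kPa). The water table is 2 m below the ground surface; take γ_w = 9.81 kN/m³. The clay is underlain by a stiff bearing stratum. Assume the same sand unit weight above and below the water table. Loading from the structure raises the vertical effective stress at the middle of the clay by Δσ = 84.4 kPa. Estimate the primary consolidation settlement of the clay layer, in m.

S_c ≈ 0.0394 m

Mid-depth of clay below the ground surface: z = 3.9 + 2.3/2 = 5.05 m.
Total vertical stress at mid-clay: σ_v = 18.7×3.9 + 17.3×1.15 = 92.825 kPa.
Pore pressure: u = 9.81×(5.05 − 2) = 29.921 kPa.
Initial effective stress: σ'_0 = σ_v − u = 92.825 − 29.921 = 62.904 kPa.
Final effective stress: σ'_f = 62.904 + 84.4 = 147.3 kPa.
σ'_f = 147.3 > σ'_p = 129 kPa, so the stress path crosses the preconsolidation pressure — recompression up to σ'_p, then virgin compression beyond:
S_c = H/(1+e₀)·[C_r·log₁₀(σ'_p/σ'_0) + C_c·log₁₀(σ'_f/σ'_p)]
    = 2.3/1.7 × [0.049×log₁₀(129/62.904) + 0.24×log₁₀(147.3/129)]
    = 1.3529 × [0.015284 + 0.013827] = 0.03938 m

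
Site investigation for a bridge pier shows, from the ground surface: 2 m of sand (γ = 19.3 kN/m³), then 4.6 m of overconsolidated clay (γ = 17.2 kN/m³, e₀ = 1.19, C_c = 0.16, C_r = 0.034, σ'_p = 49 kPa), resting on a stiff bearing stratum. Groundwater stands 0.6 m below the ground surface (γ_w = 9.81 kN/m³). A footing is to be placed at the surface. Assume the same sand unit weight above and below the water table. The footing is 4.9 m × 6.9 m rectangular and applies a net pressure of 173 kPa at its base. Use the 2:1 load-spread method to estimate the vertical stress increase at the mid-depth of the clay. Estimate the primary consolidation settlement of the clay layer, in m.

Mid-depth of clay below the ground surface: z = 2 + 4.6/2 = 4.3 m.
Total vertical stress at mid-clay: σ_v = 19.3×2 + 17.2×2.3 = 78.16 kPa.
Pore pressure: u = 9.81×(4.3 − 0.6) = 36.297 kPa.
Initial effective stress: σ'_0 = σ_v − u = 78.16 − 36.297 = 41.863 kPa.
Stress increase at mid-clay by the 2:1 spreading method:
Δσ = qBL/((B+z)(L+z)) = 173×4.9×6.9/((4.9+4.3)(6.9+4.3)) = 56.766 kPa
Final effective stress: σ'_f = 41.863 + 56.766 = 98.629 kPa.
σ'_f = 98.629 > σ'_p = 49 kPa, so the stress path crosses the preconsolidation pressure — recompression up to σ'_p, then virgin compression beyond:
S_c = H/(1+e₀)·[C_r·log₁₀(σ'_p/σ'_0) + C_c·log₁₀(σ'_f/σ'_p)]
    = 4.6/2.19 × [0.034×log₁₀(49/41.863) + 0.16×log₁₀(98.629/49)]
    = 2.1005 × [0.0023244 + 0.048609] = 0.107 m

S_c ≈ 0.107 m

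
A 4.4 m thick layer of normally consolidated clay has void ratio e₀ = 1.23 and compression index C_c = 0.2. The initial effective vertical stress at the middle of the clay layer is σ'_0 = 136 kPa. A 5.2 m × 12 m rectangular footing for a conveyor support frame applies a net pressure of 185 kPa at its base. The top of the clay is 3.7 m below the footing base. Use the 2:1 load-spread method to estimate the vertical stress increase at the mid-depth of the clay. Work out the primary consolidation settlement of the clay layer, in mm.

Mid-depth of clay below the footing base: z = 3.7 + 4.4/2 = 5.9 m.
Stress increase at mid-clay by the 2:1 spreading method:
Δσ = qBL/((B+z)(L+z)) = 185×5.2×12/((5.2+5.9)(12+5.9)) = 58.101 kPa
Final effective stress: σ'_f = σ'_0 + Δσ = 136 + 58.101 = 194.1 kPa.
Normally consolidated clay, so the full stress increment lies on the virgin compression line:
S_c = C_c·H/(1+e₀)·log₁₀(σ'_f/σ'_0) = 0.2×4.4/(1+1.23)×log₁₀(194.1/136)
    = 0.39462 × 0.15449 = 0.06096 m

S_c ≈ 61 mm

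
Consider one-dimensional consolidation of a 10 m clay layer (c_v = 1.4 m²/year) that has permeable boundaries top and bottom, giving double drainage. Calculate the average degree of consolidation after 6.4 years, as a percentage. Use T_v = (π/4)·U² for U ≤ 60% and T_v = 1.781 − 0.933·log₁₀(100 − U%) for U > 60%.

Drainage path length: H_d = H/2 = 5 m (double drainage).
T_v = c_v·t/H_d² = 1.4×6.4/5² = 0.3584.
T_v = 0.3584 corresponds to the U > 60% branch:
U = 1 − 10^((1.781 − T_v)/0.933)/100 = 0.6652

U ≈ 66.5 %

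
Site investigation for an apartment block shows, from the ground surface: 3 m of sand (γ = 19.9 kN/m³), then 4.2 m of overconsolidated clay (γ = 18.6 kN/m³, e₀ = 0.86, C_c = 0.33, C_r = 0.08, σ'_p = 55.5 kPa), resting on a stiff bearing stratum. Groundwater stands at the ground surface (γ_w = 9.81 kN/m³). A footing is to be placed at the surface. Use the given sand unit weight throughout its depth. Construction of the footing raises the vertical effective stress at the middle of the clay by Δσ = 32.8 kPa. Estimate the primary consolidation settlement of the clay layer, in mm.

Mid-depth of clay below the ground surface: z = 3 + 4.2/2 = 5.1 m.
Total vertical stress at mid-clay: σ_v = 19.9×3 + 18.6×2.1 = 98.76 kPa.
Pore pressure: u = 9.81×(5.1 − 0) = 50.031 kPa.
Initial effective stress: σ'_0 = σ_v − u = 98.76 − 50.031 = 48.729 kPa.
Final effective stress: σ'_f = 48.729 + 32.8 = 81.529 kPa.
σ'_f = 81.529 > σ'_p = 55.5 kPa, so the stress path crosses the preconsolidation pressure — recompression up to σ'_p, then virgin compression beyond:
S_c = H/(1+e₀)·[C_r·log₁₀(σ'_p/σ'_0) + C_c·log₁₀(σ'_f/σ'_p)]
    = 4.2/1.86 × [0.08×log₁₀(55.5/48.729) + 0.33×log₁₀(81.529/55.5)]
    = 2.2581 × [0.0045204 + 0.055116] = 0.1347 m

S_c ≈ 135 mm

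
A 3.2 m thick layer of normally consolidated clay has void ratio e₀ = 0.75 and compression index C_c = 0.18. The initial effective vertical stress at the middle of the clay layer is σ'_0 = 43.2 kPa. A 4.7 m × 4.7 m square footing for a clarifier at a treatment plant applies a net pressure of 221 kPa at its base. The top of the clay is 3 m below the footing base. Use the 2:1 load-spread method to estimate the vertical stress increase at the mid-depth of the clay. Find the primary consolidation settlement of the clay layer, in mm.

Mid-depth of clay below the footing base: z = 3 + 3.2/2 = 4.6 m.
Stress increase at mid-clay by the 2:1 spreading method:
Δσ = qBL/((B+z)(L+z)) = 221×4.7×4.7/((4.7+4.6)(4.7+4.6)) = 56.445 kPa
Final effective stress: σ'_f = σ'_0 + Δσ = 43.2 + 56.445 = 99.645 kPa.
Normally consolidated clay, so the full stress increment lies on the virgin compression line:
S_c = C_c·H/(1+e₀)·log₁₀(σ'_f/σ'_0) = 0.18×3.2/(1+0.75)×log₁₀(99.645/43.2)
    = 0.32914 × 0.36297 = 0.1195 m

S_c ≈ 119 mm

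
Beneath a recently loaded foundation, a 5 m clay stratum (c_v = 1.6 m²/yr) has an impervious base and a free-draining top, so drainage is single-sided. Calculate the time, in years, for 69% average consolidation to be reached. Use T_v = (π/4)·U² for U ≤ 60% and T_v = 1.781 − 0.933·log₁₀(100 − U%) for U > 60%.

Drainage path length: H_d = H = 5 m (single drainage).
U > 60%: T_v = 1.781 − 0.933·log₁₀(100 − 69) = 0.38956.
t = T_v·H_d²/c_v = 0.38956×5²/1.6 = 6.087 years.

t ≈ 6.09 years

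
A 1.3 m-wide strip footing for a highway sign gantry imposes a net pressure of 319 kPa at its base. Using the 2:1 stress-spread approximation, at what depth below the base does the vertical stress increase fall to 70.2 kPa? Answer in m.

z ≈ 4.61 m

2:1 spreading — at depth z the loaded area has grown by z in each plan dimension:
qB/(B+z) = Δσ_z ⇒ z = qB/Δσ_z − B = 319×1.3/70.2 − 1.3 = 4.607 m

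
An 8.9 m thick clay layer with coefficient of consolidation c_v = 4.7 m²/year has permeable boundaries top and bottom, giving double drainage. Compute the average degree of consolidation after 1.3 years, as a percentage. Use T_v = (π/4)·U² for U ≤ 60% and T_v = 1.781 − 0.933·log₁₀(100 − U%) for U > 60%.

Drainage path length: H_d = H/2 = 4.45 m (double drainage).
T_v = c_v·t/H_d² = 4.7×1.3/4.45² = 0.30855.
T_v = 0.30855 corresponds to the U > 60% branch:
U = 1 − 10^((1.781 − T_v)/0.933)/100 = 0.6214

U ≈ 62.1 %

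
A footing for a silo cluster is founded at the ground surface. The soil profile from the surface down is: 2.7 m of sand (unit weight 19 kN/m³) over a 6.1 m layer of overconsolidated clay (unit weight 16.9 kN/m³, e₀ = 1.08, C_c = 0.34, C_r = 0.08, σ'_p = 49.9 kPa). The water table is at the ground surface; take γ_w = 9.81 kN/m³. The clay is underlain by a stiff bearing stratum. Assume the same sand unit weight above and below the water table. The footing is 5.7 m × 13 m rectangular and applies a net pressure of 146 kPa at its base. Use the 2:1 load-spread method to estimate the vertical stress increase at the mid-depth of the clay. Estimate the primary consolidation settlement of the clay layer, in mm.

S_c ≈ 294 mm

Mid-depth of clay below the ground surface: z = 2.7 + 6.1/2 = 5.75 m.
Total vertical stress at mid-clay: σ_v = 19×2.7 + 16.9×3.05 = 102.84 kPa.
Pore pressure: u = 9.81×(5.75 − 0) = 56.408 kPa.
Initial effective stress: σ'_0 = σ_v − u = 102.84 − 56.408 = 46.432 kPa.
Stress increase at mid-clay by the 2:1 spreading method:
Δσ = qBL/((B+z)(L+z)) = 146×5.7×13/((5.7+5.75)(13+5.75)) = 50.392 kPa
Final effective stress: σ'_f = 46.432 + 50.392 = 96.824 kPa.
σ'_f = 96.824 > σ'_p = 49.9 kPa, so the stress path crosses the preconsolidation pressure — recompression up to σ'_p, then virgin compression beyond:
S_c = H/(1+e₀)·[C_r·log₁₀(σ'_p/σ'_0) + C_c·log₁₀(σ'_f/σ'_p)]
    = 6.1/2.08 × [0.08×log₁₀(49.9/46.432) + 0.34×log₁₀(96.824/49.9)]
    = 2.9327 × [0.0025027 + 0.09788] = 0.2944 m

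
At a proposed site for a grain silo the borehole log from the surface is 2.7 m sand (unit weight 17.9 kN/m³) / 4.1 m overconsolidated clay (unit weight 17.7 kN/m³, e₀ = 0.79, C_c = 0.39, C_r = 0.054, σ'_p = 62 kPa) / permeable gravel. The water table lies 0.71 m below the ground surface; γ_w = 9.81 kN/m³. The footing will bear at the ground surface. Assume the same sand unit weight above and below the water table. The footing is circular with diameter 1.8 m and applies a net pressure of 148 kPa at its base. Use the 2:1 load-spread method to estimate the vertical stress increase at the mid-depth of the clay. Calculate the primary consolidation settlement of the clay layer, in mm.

Mid-depth of clay below the ground surface: z = 2.7 + 4.1/2 = 4.75 m.
Total vertical stress at mid-clay: σ_v = 17.9×2.7 + 17.7×2.05 = 84.615 kPa.
Pore pressure: u = 9.81×(4.75 − 0.71) = 39.632 kPa.
Initial effective stress: σ'_0 = σ_v − u = 84.615 − 39.632 = 44.983 kPa.
Stress increase at mid-clay by the 2:1 spreading method:
Δσ ≈ qD²/(D+z)² = 148×1.8²/(1.8+4.75)² = 11.177 kPa
Final effective stress: σ'_f = 44.983 + 11.177 = 56.16 kPa.
σ'_f = 56.16 ≤ σ'_p = 62 kPa, so the clay remains overconsolidated and only the recompression index applies:
S_c = C_r·H/(1+e₀)·log₁₀(σ'_f/σ'_0) = 0.054×4.1/1.79×log₁₀(56.16/44.983)
    = 0.12369 × 0.096379 = 0.01192 m

S_c ≈ 11.9 mm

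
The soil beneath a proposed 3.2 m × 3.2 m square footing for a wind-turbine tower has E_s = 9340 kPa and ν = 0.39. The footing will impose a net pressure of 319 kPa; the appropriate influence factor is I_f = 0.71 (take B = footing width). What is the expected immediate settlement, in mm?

Immediate (elastic) settlement: S_e = q·B·(1−ν²)/E_s · I_f.
S_e = 319 × 3.2 × (1 − 0.39²) / 9340 × 0.71
    = 319 × 3.2 × 0.8479 / 9340 × 0.71
    = 0.0658 m = 65.8 mm

S_e ≈ 65.8 mm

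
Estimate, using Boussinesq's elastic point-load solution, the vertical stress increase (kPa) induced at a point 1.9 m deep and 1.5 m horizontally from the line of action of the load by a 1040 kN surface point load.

Boussinesq vertical stress below a point load on an elastic half-space:
Δσ_z = 3P/(2πz²) · [1 + (r/z)²]^(−5/2)
r/z = 1.5/1.9 = 0.78947; [1+(r/z)²]^(−5/2) = 0.29787.
Δσ_z = 3×1040/(2π×1.9²) × 0.29787 = 137.55 × 0.29787 = 40.97 kPa

Δσ_z ≈ 41 kPa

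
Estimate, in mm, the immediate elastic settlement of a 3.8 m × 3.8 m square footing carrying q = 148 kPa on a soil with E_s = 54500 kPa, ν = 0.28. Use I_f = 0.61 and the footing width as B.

Immediate (elastic) settlement: S_e = q·B·(1−ν²)/E_s · I_f.
S_e = 148 × 3.8 × (1 − 0.28²) / 54500 × 0.61
    = 148 × 3.8 × 0.9216 / 54500 × 0.61
    = 0.005801 m = 5.801 mm

S_e ≈ 5.8 mm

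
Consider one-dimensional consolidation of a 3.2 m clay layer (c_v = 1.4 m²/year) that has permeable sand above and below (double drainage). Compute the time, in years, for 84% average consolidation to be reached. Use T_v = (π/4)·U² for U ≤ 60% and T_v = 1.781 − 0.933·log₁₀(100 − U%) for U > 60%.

t ≈ 1.2 years

Drainage path length: H_d = H/2 = 1.6 m (double drainage).
U > 60%: T_v = 1.781 − 0.933·log₁₀(100 − 84) = 0.65756.
t = T_v·H_d²/c_v = 0.65756×1.6²/1.4 = 1.202 years.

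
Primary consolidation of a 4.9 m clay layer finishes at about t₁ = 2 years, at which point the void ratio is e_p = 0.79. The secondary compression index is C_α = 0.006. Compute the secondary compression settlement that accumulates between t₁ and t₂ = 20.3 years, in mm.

S_s ≈ 16.5 mm

Secondary compression: S_s = C_α·H/(1+e_p)·log₁₀(t₂/t₁)
S_s = 0.006×4.9/(1+0.79)×log₁₀(20.3/2)
    = 0.01642 × 1.006 = 0.01653 m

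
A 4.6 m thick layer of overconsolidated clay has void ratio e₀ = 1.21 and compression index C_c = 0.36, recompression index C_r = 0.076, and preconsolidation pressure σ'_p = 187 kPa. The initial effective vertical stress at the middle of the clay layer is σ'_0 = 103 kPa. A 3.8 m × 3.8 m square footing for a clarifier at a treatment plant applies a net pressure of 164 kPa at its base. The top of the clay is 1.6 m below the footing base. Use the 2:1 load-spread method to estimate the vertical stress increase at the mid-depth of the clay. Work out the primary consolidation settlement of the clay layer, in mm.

Mid-depth of clay below the footing base: z = 1.6 + 4.6/2 = 3.9 m.
Stress increase at mid-clay by the 2:1 spreading method:
Δσ = qBL/((B+z)(L+z)) = 164×3.8×3.8/((3.8+3.9)(3.8+3.9)) = 39.942 kPa
Final effective stress: σ'_f = 103 + 39.942 = 142.94 kPa.
σ'_f = 142.94 ≤ σ'_p = 187 kPa, so the clay remains overconsolidated and only the recompression index applies:
S_c = C_r·H/(1+e₀)·log₁₀(σ'_f/σ'_0) = 0.076×4.6/2.21×log₁₀(142.94/103)
    = 0.15819 × 0.14232 = 0.02251 m

S_c ≈ 22.5 mm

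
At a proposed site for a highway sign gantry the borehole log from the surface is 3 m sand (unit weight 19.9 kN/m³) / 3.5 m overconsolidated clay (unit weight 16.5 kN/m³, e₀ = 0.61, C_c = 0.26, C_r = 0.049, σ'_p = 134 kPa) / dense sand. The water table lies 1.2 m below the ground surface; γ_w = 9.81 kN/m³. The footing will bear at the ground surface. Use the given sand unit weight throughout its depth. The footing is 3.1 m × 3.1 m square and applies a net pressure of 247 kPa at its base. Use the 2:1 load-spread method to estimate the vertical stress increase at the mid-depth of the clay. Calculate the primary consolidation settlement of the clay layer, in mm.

S_c ≈ 25 mm

Mid-depth of clay below the ground surface: z = 3 + 3.5/2 = 4.75 m.
Total vertical stress at mid-clay: σ_v = 19.9×3 + 16.5×1.75 = 88.575 kPa.
Pore pressure: u = 9.81×(4.75 − 1.2) = 34.825 kPa.
Initial effective stress: σ'_0 = σ_v − u = 88.575 − 34.825 = 53.75 kPa.
Stress increase at mid-clay by the 2:1 spreading method:
Δσ = qBL/((B+z)(L+z)) = 247×3.1×3.1/((3.1+4.75)(3.1+4.75)) = 38.52 kPa
Final effective stress: σ'_f = 53.75 + 38.52 = 92.27 kPa.
σ'_f = 92.27 ≤ σ'_p = 134 kPa, so the clay remains overconsolidated and only the recompression index applies:
S_c = C_r·H/(1+e₀)·log₁₀(σ'_f/σ'_0) = 0.049×3.5/1.61×log₁₀(92.27/53.75)
    = 0.10652 × 0.23468 = 0.025 m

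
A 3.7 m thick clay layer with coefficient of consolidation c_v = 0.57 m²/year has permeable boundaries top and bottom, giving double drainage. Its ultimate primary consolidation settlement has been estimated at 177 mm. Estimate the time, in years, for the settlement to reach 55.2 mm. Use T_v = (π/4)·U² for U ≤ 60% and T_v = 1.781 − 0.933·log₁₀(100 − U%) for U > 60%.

t ≈ 0.459 years

Drainage path length: H_d = H/2 = 1.85 m (double drainage).
U = S(t)/S_ult = 55.2/177 = 0.3119.
U ≤ 60%: T_v = (π/4)·U² = (π/4)×0.31186² = 0.076387.
t = T_v·H_d²/c_v = 0.076387×1.85²/0.57 = 0.4587 years.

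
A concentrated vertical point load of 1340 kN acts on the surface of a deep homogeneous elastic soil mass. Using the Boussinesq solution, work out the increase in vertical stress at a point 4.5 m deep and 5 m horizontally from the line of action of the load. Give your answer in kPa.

Boussinesq vertical stress below a point load on an elastic half-space:
Δσ_z = 3P/(2πz²) · [1 + (r/z)²]^(−5/2)
r/z = 5/4.5 = 1.1111; [1+(r/z)²]^(−5/2) = 0.13397.
Δσ_z = 3×1340/(2π×4.5²) × 0.13397 = 31.595 × 0.13397 = 4.233 kPa

Δσ_z ≈ 4.23 kPa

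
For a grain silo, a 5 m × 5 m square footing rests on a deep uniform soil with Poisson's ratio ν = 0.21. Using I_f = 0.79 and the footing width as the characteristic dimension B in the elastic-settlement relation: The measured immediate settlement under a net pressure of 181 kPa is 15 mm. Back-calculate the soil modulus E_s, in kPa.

E_s ≈ 45600 kPa

S_e = q·B·(1−ν²)/E_s · I_f  ⇒  E_s = q·B·(1−ν²)·I_f / S_e.
E_s = 181 × 5 × 0.9559 × 0.79 / 0.015 = 45560 kPa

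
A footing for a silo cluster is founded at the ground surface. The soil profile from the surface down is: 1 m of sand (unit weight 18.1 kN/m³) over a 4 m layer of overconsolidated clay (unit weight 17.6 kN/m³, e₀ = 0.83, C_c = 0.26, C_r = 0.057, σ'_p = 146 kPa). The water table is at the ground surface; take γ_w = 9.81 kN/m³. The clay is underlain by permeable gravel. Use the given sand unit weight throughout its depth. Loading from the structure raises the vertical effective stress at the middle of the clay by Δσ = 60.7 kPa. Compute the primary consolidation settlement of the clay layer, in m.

Mid-depth of clay below the ground surface: z = 1 + 4/2 = 3 m.
Total vertical stress at mid-clay: σ_v = 18.1×1 + 17.6×2 = 53.3 kPa.
Pore pressure: u = 9.81×(3 − 0) = 29.43 kPa.
Initial effective stress: σ'_0 = σ_v − u = 53.3 − 29.43 = 23.87 kPa.
Final effective stress: σ'_f = 23.87 + 60.7 = 84.57 kPa.
σ'_f = 84.57 ≤ σ'_p = 146 kPa, so the clay remains overconsolidated and only the recompression index applies:
S_c = C_r·H/(1+e₀)·log₁₀(σ'_f/σ'_0) = 0.057×4/1.83×log₁₀(84.57/23.87)
    = 0.12459 × 0.54936 = 0.06845 m

S_c ≈ 0.0684 m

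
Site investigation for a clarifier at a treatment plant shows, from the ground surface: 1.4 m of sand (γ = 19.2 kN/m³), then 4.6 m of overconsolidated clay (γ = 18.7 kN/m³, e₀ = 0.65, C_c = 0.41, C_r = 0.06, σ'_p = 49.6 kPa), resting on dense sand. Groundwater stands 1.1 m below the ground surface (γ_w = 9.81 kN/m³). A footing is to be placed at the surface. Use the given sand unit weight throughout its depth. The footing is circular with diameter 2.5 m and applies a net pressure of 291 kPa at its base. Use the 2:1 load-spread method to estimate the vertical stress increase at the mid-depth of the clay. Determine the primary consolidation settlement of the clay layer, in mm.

S_c ≈ 313 mm

Mid-depth of clay below the ground surface: z = 1.4 + 4.6/2 = 3.7 m.
Total vertical stress at mid-clay: σ_v = 19.2×1.4 + 18.7×2.3 = 69.89 kPa.
Pore pressure: u = 9.81×(3.7 − 1.1) = 25.506 kPa.
Initial effective stress: σ'_0 = σ_v − u = 69.89 − 25.506 = 44.384 kPa.
Stress increase at mid-clay by the 2:1 spreading method:
Δσ ≈ qD²/(D+z)² = 291×2.5²/(2.5+3.7)² = 47.314 kPa
Final effective stress: σ'_f = 44.384 + 47.314 = 91.698 kPa.
σ'_f = 91.698 > σ'_p = 49.6 kPa, so the stress path crosses the preconsolidation pressure — recompression up to σ'_p, then virgin compression beyond:
S_c = H/(1+e₀)·[C_r·log₁₀(σ'_p/σ'_0) + C_c·log₁₀(σ'_f/σ'_p)]
    = 4.6/1.65 × [0.06×log₁₀(49.6/44.384) + 0.41×log₁₀(91.698/49.6)]
    = 2.7879 × [0.0028953 + 0.10942] = 0.3131 m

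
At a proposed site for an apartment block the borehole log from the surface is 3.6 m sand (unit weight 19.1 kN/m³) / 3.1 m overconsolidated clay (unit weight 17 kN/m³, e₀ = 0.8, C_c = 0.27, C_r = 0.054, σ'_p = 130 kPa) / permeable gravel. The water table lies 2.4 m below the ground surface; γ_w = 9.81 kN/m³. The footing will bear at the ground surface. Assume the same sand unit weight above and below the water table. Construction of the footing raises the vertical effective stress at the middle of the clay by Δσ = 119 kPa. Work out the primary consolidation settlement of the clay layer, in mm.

S_c ≈ 99.7 mm

Mid-depth of clay below the ground surface: z = 3.6 + 3.1/2 = 5.15 m.
Total vertical stress at mid-clay: σ_v = 19.1×3.6 + 17×1.55 = 95.11 kPa.
Pore pressure: u = 9.81×(5.15 − 2.4) = 26.978 kPa.
Initial effective stress: σ'_0 = σ_v − u = 95.11 − 26.978 = 68.132 kPa.
Final effective stress: σ'_f = 68.132 + 119 = 187.13 kPa.
σ'_f = 187.13 > σ'_p = 130 kPa, so the stress path crosses the preconsolidation pressure — recompression up to σ'_p, then virgin compression beyond:
S_c = H/(1+e₀)·[C_r·log₁₀(σ'_p/σ'_0) + C_c·log₁₀(σ'_f/σ'_p)]
    = 3.1/1.8 × [0.054×log₁₀(130/68.132) + 0.27×log₁₀(187.13/130)]
    = 1.7222 × [0.015152 + 0.042714] = 0.09966 m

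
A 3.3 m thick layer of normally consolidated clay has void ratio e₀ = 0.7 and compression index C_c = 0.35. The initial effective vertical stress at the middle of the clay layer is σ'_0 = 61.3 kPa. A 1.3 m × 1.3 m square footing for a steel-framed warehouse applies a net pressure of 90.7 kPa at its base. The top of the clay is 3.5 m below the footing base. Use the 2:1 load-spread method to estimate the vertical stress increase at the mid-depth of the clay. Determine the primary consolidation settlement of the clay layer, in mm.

Mid-depth of clay below the footing base: z = 3.5 + 3.3/2 = 5.15 m.
Stress increase at mid-clay by the 2:1 spreading method:
Δσ = qBL/((B+z)(L+z)) = 90.7×1.3×1.3/((1.3+5.15)(1.3+5.15)) = 3.6845 kPa
Final effective stress: σ'_f = σ'_0 + Δσ = 61.3 + 3.6845 = 64.984 kPa.
Normally consolidated clay, so the full stress increment lies on the virgin compression line:
S_c = C_c·H/(1+e₀)·log₁₀(σ'_f/σ'_0) = 0.35×3.3/(1+0.7)×log₁₀(64.984/61.3)
    = 0.67941 × 0.025346 = 0.01722 m

S_c ≈ 17.2 mm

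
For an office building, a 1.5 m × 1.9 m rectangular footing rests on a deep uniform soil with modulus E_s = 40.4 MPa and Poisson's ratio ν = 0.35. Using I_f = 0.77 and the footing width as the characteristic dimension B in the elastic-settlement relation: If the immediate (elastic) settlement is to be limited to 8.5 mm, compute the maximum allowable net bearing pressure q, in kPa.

E_s = 40.4 MPa = 40400 kPa.
S_e = q·B·(1−ν²)/E_s · I_f  ⇒  q = S_e·E_s / (B·(1−ν²)·I_f).
q = 0.0085 × 40400 / (1.5 × 0.8775 × 0.77) = 338.8 kPa

q ≈ 339 kPa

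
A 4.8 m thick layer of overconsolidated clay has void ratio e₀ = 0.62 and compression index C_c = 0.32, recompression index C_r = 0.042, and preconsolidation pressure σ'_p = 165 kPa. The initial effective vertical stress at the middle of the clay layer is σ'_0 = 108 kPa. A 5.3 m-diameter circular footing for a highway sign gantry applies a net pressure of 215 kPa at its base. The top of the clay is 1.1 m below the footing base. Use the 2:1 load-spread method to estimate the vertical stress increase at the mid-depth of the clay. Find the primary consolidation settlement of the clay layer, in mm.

Mid-depth of clay below the footing base: z = 1.1 + 4.8/2 = 3.5 m.
Stress increase at mid-clay by the 2:1 spreading method:
Δσ ≈ qD²/(D+z)² = 215×5.3²/(5.3+3.5)² = 77.987 kPa
Final effective stress: σ'_f = 108 + 77.987 = 185.99 kPa.
σ'_f = 185.99 > σ'_p = 165 kPa, so the stress path crosses the preconsolidation pressure — recompression up to σ'_p, then virgin compression beyond:
S_c = H/(1+e₀)·[C_r·log₁₀(σ'_p/σ'_0) + C_c·log₁₀(σ'_f/σ'_p)]
    = 4.8/1.62 × [0.042×log₁₀(165/108) + 0.32×log₁₀(185.99/165)]
    = 2.963 × [0.0077305 + 0.016642] = 0.07222 m

S_c ≈ 72.2 mm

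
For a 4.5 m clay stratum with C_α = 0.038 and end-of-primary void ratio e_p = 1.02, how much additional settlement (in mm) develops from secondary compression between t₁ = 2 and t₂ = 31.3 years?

Secondary compression: S_s = C_α·H/(1+e_p)·log₁₀(t₂/t₁)
S_s = 0.038×4.5/(1+1.02)×log₁₀(31.3/2)
    = 0.08465 × 1.195 = 0.1011 m

S_s ≈ 101 mm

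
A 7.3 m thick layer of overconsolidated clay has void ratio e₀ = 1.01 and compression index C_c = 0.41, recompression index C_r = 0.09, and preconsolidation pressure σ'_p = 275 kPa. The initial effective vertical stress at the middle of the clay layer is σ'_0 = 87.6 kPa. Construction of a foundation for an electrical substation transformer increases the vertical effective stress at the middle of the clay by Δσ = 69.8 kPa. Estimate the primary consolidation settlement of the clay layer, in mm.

S_c ≈ 83.2 mm

Final effective stress: σ'_f = 87.6 + 69.8 = 157.4 kPa.
σ'_f = 157.4 ≤ σ'_p = 275 kPa, so the clay remains overconsolidated and only the recompression index applies:
S_c = C_r·H/(1+e₀)·log₁₀(σ'_f/σ'_0) = 0.09×7.3/2.01×log₁₀(157.4/87.6)
    = 0.32686 × 0.2545 = 0.08319 m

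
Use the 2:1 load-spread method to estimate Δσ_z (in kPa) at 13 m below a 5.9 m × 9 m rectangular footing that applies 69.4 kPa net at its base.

Δσ_z ≈ 8.86 kPa

By the 2:1 method the load spreads at 1 horizontal : 2 vertical, so at depth z the loaded area has grown by z in each plan dimension:
Δσ = qBL/((B+z)(L+z)) = 69.4×5.9×9/((5.9+13)(9+13)) = 8.8628 kPa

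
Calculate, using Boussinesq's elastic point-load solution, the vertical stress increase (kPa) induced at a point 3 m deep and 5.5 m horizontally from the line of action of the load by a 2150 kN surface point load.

Δσ_z ≈ 2.87 kPa

Boussinesq vertical stress below a point load on an elastic half-space:
Δσ_z = 3P/(2πz²) · [1 + (r/z)²]^(−5/2)
r/z = 5.5/3 = 1.8333; [1+(r/z)²]^(−5/2) = 0.025177.
Δσ_z = 3×2150/(2π×3²) × 0.025177 = 114.06 × 0.025177 = 2.872 kPa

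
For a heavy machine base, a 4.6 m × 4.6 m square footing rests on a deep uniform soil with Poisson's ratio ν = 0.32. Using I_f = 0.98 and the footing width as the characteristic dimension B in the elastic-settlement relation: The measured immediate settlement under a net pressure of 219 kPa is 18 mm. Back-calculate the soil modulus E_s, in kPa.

E_s ≈ 49200 kPa

S_e = q·B·(1−ν²)/E_s · I_f  ⇒  E_s = q·B·(1−ν²)·I_f / S_e.
E_s = 219 × 4.6 × 0.8976 × 0.98 / 0.018 = 49230 kPa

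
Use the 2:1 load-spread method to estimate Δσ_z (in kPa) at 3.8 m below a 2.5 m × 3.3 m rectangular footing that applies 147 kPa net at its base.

By the 2:1 method the load spreads at 1 horizontal : 2 vertical, so at depth z the loaded area has grown by z in each plan dimension:
Δσ = qBL/((B+z)(L+z)) = 147×2.5×3.3/((2.5+3.8)(3.3+3.8)) = 27.113 kPa

Δσ_z ≈ 27.1 kPa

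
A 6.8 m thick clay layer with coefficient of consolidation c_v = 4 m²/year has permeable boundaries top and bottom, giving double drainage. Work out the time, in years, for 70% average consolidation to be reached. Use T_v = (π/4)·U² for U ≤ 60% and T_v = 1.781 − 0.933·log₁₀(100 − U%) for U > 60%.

Drainage path length: H_d = H/2 = 3.4 m (double drainage).
U > 60%: T_v = 1.781 − 0.933·log₁₀(100 − 70) = 0.40285.
t = T_v·H_d²/c_v = 0.40285×3.4²/4 = 1.164 years.

t ≈ 1.16 years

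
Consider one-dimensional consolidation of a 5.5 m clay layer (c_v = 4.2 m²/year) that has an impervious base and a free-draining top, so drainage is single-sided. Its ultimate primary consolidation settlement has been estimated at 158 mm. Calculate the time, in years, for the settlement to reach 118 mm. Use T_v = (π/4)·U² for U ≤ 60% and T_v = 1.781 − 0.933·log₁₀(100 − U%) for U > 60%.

t ≈ 3.4 years

Drainage path length: H_d = H = 5.5 m (single drainage).
U = S(t)/S_ult = 118/158 = 0.7468.
U > 60%: T_v = 1.781 − 0.933·log₁₀(100 − 74.684) = 0.47163.
t = T_v·H_d²/c_v = 0.47163×5.5²/4.2 = 3.397 years.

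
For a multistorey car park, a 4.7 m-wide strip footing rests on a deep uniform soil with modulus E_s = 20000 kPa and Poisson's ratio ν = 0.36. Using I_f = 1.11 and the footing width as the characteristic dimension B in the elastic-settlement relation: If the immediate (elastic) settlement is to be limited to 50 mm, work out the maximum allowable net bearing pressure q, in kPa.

q ≈ 220 kPa

S_e = q·B·(1−ν²)/E_s · I_f  ⇒  q = S_e·E_s / (B·(1−ν²)·I_f).
q = 0.05 × 20000 / (4.7 × 0.8704 × 1.11) = 220.2 kPa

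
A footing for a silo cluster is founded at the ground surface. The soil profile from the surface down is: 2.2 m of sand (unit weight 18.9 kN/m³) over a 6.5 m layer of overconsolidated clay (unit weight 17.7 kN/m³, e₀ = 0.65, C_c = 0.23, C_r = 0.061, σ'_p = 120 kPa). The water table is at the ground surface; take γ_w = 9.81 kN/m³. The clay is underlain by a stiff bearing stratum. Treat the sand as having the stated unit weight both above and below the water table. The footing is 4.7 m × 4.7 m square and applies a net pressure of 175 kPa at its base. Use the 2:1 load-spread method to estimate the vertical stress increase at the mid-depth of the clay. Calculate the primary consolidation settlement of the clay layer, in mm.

S_c ≈ 62.6 mm

Mid-depth of clay below the ground surface: z = 2.2 + 6.5/2 = 5.45 m.
Total vertical stress at mid-clay: σ_v = 18.9×2.2 + 17.7×3.25 = 99.105 kPa.
Pore pressure: u = 9.81×(5.45 − 0) = 53.465 kPa.
Initial effective stress: σ'_0 = σ_v − u = 99.105 − 53.465 = 45.64 kPa.
Stress increase at mid-clay by the 2:1 spreading method:
Δσ = qBL/((B+z)(L+z)) = 175×4.7×4.7/((4.7+5.45)(4.7+5.45)) = 37.523 kPa
Final effective stress: σ'_f = 45.64 + 37.523 = 83.163 kPa.
σ'_f = 83.163 ≤ σ'_p = 120 kPa, so the clay remains overconsolidated and only the recompression index applies:
S_c = C_r·H/(1+e₀)·log₁₀(σ'_f/σ'_0) = 0.061×6.5/1.65×log₁₀(83.163/45.64)
    = 0.2403 × 0.26058 = 0.06262 m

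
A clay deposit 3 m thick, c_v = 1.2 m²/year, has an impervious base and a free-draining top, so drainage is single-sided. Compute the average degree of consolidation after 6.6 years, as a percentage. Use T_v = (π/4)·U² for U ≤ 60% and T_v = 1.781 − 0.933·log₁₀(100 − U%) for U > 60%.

Drainage path length: H_d = H = 3 m (single drainage).
T_v = c_v·t/H_d² = 1.2×6.6/3² = 0.88.
T_v = 0.88 corresponds to the U > 60% branch:
U = 1 − 10^((1.781 − T_v)/0.933)/100 = 0.9076

U ≈ 90.8 %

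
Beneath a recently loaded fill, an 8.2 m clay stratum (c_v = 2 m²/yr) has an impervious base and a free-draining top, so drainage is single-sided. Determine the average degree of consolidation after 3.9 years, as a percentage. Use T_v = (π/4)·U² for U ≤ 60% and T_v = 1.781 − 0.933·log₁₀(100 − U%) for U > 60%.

Drainage path length: H_d = H = 8.2 m (single drainage).
T_v = c_v·t/H_d² = 2×3.9/8.2² = 0.116.
T_v = 0.116 corresponds to the U ≤ 60% branch:
U = √(4T_v/π) = 0.3843

U ≈ 38.4 %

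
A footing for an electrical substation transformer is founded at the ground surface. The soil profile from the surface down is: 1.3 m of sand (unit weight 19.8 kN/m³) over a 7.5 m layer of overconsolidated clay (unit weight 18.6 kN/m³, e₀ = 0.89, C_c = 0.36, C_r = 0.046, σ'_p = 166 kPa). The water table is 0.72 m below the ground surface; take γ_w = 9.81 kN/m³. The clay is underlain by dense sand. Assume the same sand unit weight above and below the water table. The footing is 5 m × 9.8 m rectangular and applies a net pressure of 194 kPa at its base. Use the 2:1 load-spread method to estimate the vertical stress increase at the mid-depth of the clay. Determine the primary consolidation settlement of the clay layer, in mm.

S_c ≈ 62.6 mm

Mid-depth of clay below the ground surface: z = 1.3 + 7.5/2 = 5.05 m.
Total vertical stress at mid-clay: σ_v = 19.8×1.3 + 18.6×3.75 = 95.49 kPa.
Pore pressure: u = 9.81×(5.05 − 0.72) = 42.477 kPa.
Initial effective stress: σ'_0 = σ_v − u = 95.49 − 42.477 = 53.013 kPa.
Stress increase at mid-clay by the 2:1 spreading method:
Δσ = qBL/((B+z)(L+z)) = 194×5×9.8/((5+5.05)(9.8+5.05)) = 63.695 kPa
Final effective stress: σ'_f = 53.013 + 63.695 = 116.71 kPa.
σ'_f = 116.71 ≤ σ'_p = 166 kPa, so the clay remains overconsolidated and only the recompression index applies:
S_c = C_r·H/(1+e₀)·log₁₀(σ'_f/σ'_0) = 0.046×7.5/1.89×log₁₀(116.71/53.013)
    = 0.18254 × 0.34273 = 0.06256 m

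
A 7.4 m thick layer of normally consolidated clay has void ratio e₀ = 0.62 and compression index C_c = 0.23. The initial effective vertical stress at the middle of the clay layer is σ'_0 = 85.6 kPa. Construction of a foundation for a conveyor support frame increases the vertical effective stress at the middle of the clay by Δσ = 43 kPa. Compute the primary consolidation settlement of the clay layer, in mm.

S_c ≈ 186 mm

Final effective stress: σ'_f = σ'_0 + Δσ = 85.6 + 43 = 128.6 kPa.
Normally consolidated clay, so the full stress increment lies on the virgin compression line:
S_c = C_c·H/(1+e₀)·log₁₀(σ'_f/σ'_0) = 0.23×7.4/(1+0.62)×log₁₀(128.6/85.6)
    = 1.0506 × 0.17677 = 0.1857 m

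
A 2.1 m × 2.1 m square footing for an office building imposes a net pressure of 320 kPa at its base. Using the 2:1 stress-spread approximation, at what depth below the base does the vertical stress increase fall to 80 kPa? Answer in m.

z ≈ 2.1 m

2:1 spreading — at depth z the loaded area has grown by z in each plan dimension:
qB²/(B+z)² = Δσ_z ⇒ z = B(√(q/Δσ_z) − 1) = 2.1×(√(320/80) − 1) = 2.1 m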